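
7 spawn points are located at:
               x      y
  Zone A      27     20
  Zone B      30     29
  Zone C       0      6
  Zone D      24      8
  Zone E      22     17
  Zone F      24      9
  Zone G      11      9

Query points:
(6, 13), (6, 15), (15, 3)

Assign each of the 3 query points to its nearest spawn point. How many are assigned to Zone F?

0

(6, 13) — d² to each: Zone A:490, Zone B:832, Zone C:85, Zone D:349, Zone E:272, Zone F:340, Zone G:41 → nearest is Zone G
(6, 15) — d² to each: Zone A:466, Zone B:772, Zone C:117, Zone D:373, Zone E:260, Zone F:360, Zone G:61 → nearest is Zone G
(15, 3) — d² to each: Zone A:433, Zone B:901, Zone C:234, Zone D:106, Zone E:245, Zone F:117, Zone G:52 → nearest is Zone G
0 of the 3 points have Zone F as nearest.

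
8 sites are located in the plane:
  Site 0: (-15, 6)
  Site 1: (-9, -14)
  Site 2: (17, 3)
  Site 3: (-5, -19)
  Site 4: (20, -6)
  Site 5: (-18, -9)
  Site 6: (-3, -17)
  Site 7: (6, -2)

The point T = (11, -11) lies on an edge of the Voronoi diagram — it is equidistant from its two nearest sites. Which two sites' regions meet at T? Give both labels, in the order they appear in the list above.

Site 4 and Site 7

Squared distances from T to each site:
d²(T, Site 0) = (11−(-15))² + (-11−6)² = 676 + 289 = 965
d²(T, Site 1) = (11−(-9))² + (-11−(-14))² = 400 + 9 = 409
d²(T, Site 2) = (11−17)² + (-11−3)² = 36 + 196 = 232
d²(T, Site 3) = (11−(-5))² + (-11−(-19))² = 256 + 64 = 320
d²(T, Site 4) = (11−20)² + (-11−(-6))² = 81 + 25 = 106
d²(T, Site 5) = (11−(-18))² + (-11−(-9))² = 841 + 4 = 845
d²(T, Site 6) = (11−(-3))² + (-11−(-17))² = 196 + 36 = 232
d²(T, Site 7) = (11−6)² + (-11−(-2))² = 25 + 81 = 106
T is equidistant from Site 4 and Site 7 (both at squared distance 106), and every other site is strictly farther — so T lies on the Site 4–Site 7 Voronoi edge.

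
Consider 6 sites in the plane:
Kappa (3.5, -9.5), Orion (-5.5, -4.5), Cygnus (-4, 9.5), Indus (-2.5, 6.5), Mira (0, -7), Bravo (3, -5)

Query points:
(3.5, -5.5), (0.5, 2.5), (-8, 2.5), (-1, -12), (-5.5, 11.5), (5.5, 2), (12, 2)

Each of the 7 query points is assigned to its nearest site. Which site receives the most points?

Bravo

(3.5, -5.5) — d² to each: Kappa:16, Orion:82, Cygnus:281.25, Indus:180, Mira:14.5, Bravo:0.5 → nearest is Bravo
(0.5, 2.5) — d² to each: Kappa:153, Orion:85, Cygnus:69.25, Indus:25, Mira:90.5, Bravo:62.5 → nearest is Indus
(-8, 2.5) — d² to each: Kappa:276.25, Orion:55.25, Cygnus:65, Indus:46.25, Mira:154.25, Bravo:177.25 → nearest is Indus
(-1, -12) — d² to each: Kappa:26.5, Orion:76.5, Cygnus:471.25, Indus:344.5, Mira:26, Bravo:65 → nearest is Mira
(-5.5, 11.5) — d² to each: Kappa:522, Orion:256, Cygnus:6.25, Indus:34, Mira:372.5, Bravo:344.5 → nearest is Cygnus
(5.5, 2) — d² to each: Kappa:136.25, Orion:163.25, Cygnus:146.5, Indus:84.25, Mira:111.25, Bravo:55.25 → nearest is Bravo
(12, 2) — d² to each: Kappa:204.5, Orion:348.5, Cygnus:312.25, Indus:230.5, Mira:225, Bravo:130 → nearest is Bravo
Tally — Cygnus:1, Indus:2, Mira:1, Bravo:3. Bravo captures the most (3).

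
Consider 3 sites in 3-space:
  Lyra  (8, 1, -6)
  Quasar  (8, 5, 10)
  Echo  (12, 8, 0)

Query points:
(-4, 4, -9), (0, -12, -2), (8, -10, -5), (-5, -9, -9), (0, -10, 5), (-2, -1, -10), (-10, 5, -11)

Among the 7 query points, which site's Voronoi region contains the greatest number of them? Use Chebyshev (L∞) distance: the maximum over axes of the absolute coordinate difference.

Lyra

(-4, 4, -9) — d to each: Lyra:12, Quasar:19, Echo:16 → nearest is Lyra
(0, -12, -2) — d to each: Lyra:13, Quasar:17, Echo:20 → nearest is Lyra
(8, -10, -5) — d to each: Lyra:11, Quasar:15, Echo:18 → nearest is Lyra
(-5, -9, -9) — d to each: Lyra:13, Quasar:19, Echo:17 → nearest is Lyra
(0, -10, 5) — d to each: Lyra:11, Quasar:15, Echo:18 → nearest is Lyra
(-2, -1, -10) — d to each: Lyra:10, Quasar:20, Echo:14 → nearest is Lyra
(-10, 5, -11) — d to each: Lyra:18, Quasar:21, Echo:22 → nearest is Lyra
Tally — Lyra:7. Lyra captures the most (7).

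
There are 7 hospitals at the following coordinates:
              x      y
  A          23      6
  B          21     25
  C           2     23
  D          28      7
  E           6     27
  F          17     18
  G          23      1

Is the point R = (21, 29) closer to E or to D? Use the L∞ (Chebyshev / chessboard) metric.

E

d(R,E) = max(15, 2) = 15
d(R,D) = max(7, 22) = 22
15 < 22, so E is closer.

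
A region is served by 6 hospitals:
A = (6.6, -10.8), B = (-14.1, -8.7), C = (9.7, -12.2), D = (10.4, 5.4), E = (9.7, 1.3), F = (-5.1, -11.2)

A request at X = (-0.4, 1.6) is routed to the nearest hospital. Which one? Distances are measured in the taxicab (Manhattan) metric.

d(X,A) = |-0.4−6.6| + |1.6−(-10.8)| = 7 + 12.4 = 19.4
d(X,B) = |-0.4−(-14.1)| + |1.6−(-8.7)| = 13.7 + 10.3 = 24
d(X,C) = |-0.4−9.7| + |1.6−(-12.2)| = 10.1 + 13.8 = 23.9
d(X,D) = |-0.4−10.4| + |1.6−5.4| = 10.8 + 3.8 = 14.6
d(X,E) = |-0.4−9.7| + |1.6−1.3| = 10.1 + 0.3 = 10.4
d(X,F) = |-0.4−(-5.1)| + |1.6−(-11.2)| = 4.7 + 12.8 = 17.5
Minimum is at E.

E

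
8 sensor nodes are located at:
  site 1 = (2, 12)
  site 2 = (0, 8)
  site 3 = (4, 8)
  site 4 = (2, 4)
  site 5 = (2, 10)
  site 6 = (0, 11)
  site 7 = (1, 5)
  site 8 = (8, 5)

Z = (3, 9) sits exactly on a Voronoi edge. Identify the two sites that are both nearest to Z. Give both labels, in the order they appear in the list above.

site 3 and site 5

Squared distances from Z to each site:
d²(Z, site 1) = (3−2)² + (9−12)² = 1 + 9 = 10
d²(Z, site 2) = (3−0)² + (9−8)² = 9 + 1 = 10
d²(Z, site 3) = (3−4)² + (9−8)² = 1 + 1 = 2
d²(Z, site 4) = (3−2)² + (9−4)² = 1 + 25 = 26
d²(Z, site 5) = (3−2)² + (9−10)² = 1 + 1 = 2
d²(Z, site 6) = (3−0)² + (9−11)² = 9 + 4 = 13
d²(Z, site 7) = (3−1)² + (9−5)² = 4 + 16 = 20
d²(Z, site 8) = (3−8)² + (9−5)² = 25 + 16 = 41
Z is equidistant from site 3 and site 5 (both at squared distance 2), and every other site is strictly farther — so Z lies on the site 3–site 5 Voronoi edge.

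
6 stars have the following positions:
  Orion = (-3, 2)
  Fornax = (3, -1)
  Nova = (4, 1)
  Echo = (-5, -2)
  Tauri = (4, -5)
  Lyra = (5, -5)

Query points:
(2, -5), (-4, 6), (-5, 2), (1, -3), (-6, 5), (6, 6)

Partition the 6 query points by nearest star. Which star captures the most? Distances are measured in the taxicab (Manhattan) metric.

(2, -5) — d to each: Orion:12, Fornax:5, Nova:8, Echo:10, Tauri:2, Lyra:3 → nearest is Tauri
(-4, 6) — d to each: Orion:5, Fornax:14, Nova:13, Echo:9, Tauri:19, Lyra:20 → nearest is Orion
(-5, 2) — d to each: Orion:2, Fornax:11, Nova:10, Echo:4, Tauri:16, Lyra:17 → nearest is Orion
(1, -3) — d to each: Orion:9, Fornax:4, Nova:7, Echo:7, Tauri:5, Lyra:6 → nearest is Fornax
(-6, 5) — d to each: Orion:6, Fornax:15, Nova:14, Echo:8, Tauri:20, Lyra:21 → nearest is Orion
(6, 6) — d to each: Orion:13, Fornax:10, Nova:7, Echo:19, Tauri:13, Lyra:12 → nearest is Nova
Tally — Orion:3, Fornax:1, Nova:1, Tauri:1. Orion captures the most (3).

Orion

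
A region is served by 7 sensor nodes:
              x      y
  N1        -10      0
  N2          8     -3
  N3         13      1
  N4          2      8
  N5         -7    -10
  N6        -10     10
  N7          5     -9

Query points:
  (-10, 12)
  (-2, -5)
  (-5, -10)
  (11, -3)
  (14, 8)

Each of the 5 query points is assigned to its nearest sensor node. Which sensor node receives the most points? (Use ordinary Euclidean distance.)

N5

(-10, 12) — d² to each: N1:144, N2:549, N3:650, N4:160, N5:493, N6:4, N7:666 → nearest is N6
(-2, -5) — d² to each: N1:89, N2:104, N3:261, N4:185, N5:50, N6:289, N7:65 → nearest is N5
(-5, -10) — d² to each: N1:125, N2:218, N3:445, N4:373, N5:4, N6:425, N7:101 → nearest is N5
(11, -3) — d² to each: N1:450, N2:9, N3:20, N4:202, N5:373, N6:610, N7:72 → nearest is N2
(14, 8) — d² to each: N1:640, N2:157, N3:50, N4:144, N5:765, N6:580, N7:370 → nearest is N3
Tally — N2:1, N3:1, N5:2, N6:1. N5 captures the most (2).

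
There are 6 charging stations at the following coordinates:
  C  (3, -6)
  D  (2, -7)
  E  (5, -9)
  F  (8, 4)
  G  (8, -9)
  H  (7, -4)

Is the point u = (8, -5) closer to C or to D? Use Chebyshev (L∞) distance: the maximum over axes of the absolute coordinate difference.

d(u,C) = max(5, 1) = 5
d(u,D) = max(6, 2) = 6
5 < 6, so C is closer.

C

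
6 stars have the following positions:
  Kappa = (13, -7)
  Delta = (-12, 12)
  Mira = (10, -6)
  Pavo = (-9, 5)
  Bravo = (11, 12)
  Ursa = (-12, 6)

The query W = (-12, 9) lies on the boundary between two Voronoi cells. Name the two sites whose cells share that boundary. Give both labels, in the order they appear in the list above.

Squared distances from W to each site:
d²(W, Kappa) = (-12−13)² + (9−(-7))² = 625 + 256 = 881
d²(W, Delta) = (-12−(-12))² + (9−12)² = 0 + 9 = 9
d²(W, Mira) = (-12−10)² + (9−(-6))² = 484 + 225 = 709
d²(W, Pavo) = (-12−(-9))² + (9−5)² = 9 + 16 = 25
d²(W, Bravo) = (-12−11)² + (9−12)² = 529 + 9 = 538
d²(W, Ursa) = (-12−(-12))² + (9−6)² = 0 + 9 = 9
W is equidistant from Delta and Ursa (both at squared distance 9), and every other site is strictly farther — so W lies on the Delta–Ursa Voronoi edge.

Delta and Ursa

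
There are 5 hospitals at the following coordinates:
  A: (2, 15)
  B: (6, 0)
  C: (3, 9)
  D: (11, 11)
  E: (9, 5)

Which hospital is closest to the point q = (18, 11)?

D

Squared Euclidean distances:
|qA|² = (18−2)² + (11−15)² = 256 + 16 = 272
|qB|² = (18−6)² + (11−0)² = 144 + 121 = 265
|qC|² = (18−3)² + (11−9)² = 225 + 4 = 229
|qD|² = (18−11)² + (11−11)² = 49 + 0 = 49
|qE|² = (18−9)² + (11−5)² = 81 + 36 = 117
D is nearest.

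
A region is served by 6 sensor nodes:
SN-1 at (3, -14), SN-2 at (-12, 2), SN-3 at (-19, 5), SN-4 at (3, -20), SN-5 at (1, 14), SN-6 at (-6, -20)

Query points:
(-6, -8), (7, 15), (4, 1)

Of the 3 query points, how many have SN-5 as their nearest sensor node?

2

(-6, -8) — d² to each: SN-1:117, SN-2:136, SN-3:338, SN-4:225, SN-5:533, SN-6:144 → nearest is SN-1
(7, 15) — d² to each: SN-1:857, SN-2:530, SN-3:776, SN-4:1241, SN-5:37, SN-6:1394 → nearest is SN-5
(4, 1) — d² to each: SN-1:226, SN-2:257, SN-3:545, SN-4:442, SN-5:178, SN-6:541 → nearest is SN-5
2 of the 3 points have SN-5 as nearest.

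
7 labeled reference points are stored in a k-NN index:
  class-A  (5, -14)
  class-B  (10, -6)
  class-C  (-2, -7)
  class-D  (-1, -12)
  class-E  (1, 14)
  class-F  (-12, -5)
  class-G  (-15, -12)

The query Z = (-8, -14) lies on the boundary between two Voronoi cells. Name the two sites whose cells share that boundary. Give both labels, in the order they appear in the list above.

class-D and class-G

Squared distances from Z to each site:
d²(Z, class-A) = 169 + 0 = 169
d²(Z, class-B) = 324 + 64 = 388
d²(Z, class-C) = 36 + 49 = 85
d²(Z, class-D) = 49 + 4 = 53
d²(Z, class-E) = 81 + 784 = 865
d²(Z, class-F) = 16 + 81 = 97
d²(Z, class-G) = 49 + 4 = 53
Z is equidistant from class-D and class-G (both at squared distance 53), and every other site is strictly farther — so Z lies on the class-D–class-G Voronoi edge.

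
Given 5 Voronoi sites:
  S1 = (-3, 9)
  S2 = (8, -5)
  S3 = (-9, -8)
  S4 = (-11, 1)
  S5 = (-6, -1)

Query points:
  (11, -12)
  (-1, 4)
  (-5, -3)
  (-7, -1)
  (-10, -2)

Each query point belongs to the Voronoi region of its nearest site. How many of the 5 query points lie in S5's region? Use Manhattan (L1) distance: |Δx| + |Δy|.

2

(11, -12) — d to each: S1:35, S2:10, S3:24, S4:35, S5:28 → nearest is S2
(-1, 4) — d to each: S1:7, S2:18, S3:20, S4:13, S5:10 → nearest is S1
(-5, -3) — d to each: S1:14, S2:15, S3:9, S4:10, S5:3 → nearest is S5
(-7, -1) — d to each: S1:14, S2:19, S3:9, S4:6, S5:1 → nearest is S5
(-10, -2) — d to each: S1:18, S2:21, S3:7, S4:4, S5:5 → nearest is S4
2 of the 5 points have S5 as nearest.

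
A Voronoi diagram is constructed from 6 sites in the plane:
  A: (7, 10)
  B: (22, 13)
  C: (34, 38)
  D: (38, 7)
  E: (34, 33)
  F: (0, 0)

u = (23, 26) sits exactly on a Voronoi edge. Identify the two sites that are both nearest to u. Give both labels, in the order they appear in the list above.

Squared distances from u to each site:
|uA|² = (23−7)² + (26−10)² = 256 + 256 = 512
|uB|² = (23−22)² + (26−13)² = 1 + 169 = 170
|uC|² = (23−34)² + (26−38)² = 121 + 144 = 265
|uD|² = (23−38)² + (26−7)² = 225 + 361 = 586
|uE|² = (23−34)² + (26−33)² = 121 + 49 = 170
|uF|² = (23−0)² + (26−0)² = 529 + 676 = 1205
u is equidistant from B and E (both at squared distance 170), and every other site is strictly farther — so u lies on the B–E Voronoi edge.

B and E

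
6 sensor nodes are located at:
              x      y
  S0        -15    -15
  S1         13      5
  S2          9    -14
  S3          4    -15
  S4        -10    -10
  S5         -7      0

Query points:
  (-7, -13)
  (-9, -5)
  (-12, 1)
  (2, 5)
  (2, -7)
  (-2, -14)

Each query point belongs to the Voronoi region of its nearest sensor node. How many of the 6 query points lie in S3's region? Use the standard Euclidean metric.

(-7, -13) — d² to each: S0:68, S1:724, S2:257, S3:125, S4:18, S5:169 → nearest is S4
(-9, -5) — d² to each: S0:136, S1:584, S2:405, S3:269, S4:26, S5:29 → nearest is S4
(-12, 1) — d² to each: S0:265, S1:641, S2:666, S3:512, S4:125, S5:26 → nearest is S5
(2, 5) — d² to each: S0:689, S1:121, S2:410, S3:404, S4:369, S5:106 → nearest is S5
(2, -7) — d² to each: S0:353, S1:265, S2:98, S3:68, S4:153, S5:130 → nearest is S3
(-2, -14) — d² to each: S0:170, S1:586, S2:121, S3:37, S4:80, S5:221 → nearest is S3
2 of the 6 points have S3 as nearest.

2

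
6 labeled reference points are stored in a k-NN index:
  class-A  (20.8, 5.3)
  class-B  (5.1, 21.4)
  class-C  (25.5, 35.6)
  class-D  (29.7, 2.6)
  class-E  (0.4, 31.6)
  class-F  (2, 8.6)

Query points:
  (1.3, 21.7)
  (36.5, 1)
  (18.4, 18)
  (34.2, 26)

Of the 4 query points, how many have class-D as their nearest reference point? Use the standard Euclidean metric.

1

(1.3, 21.7) — d² to each: class-A:649.21, class-B:14.53, class-C:778.85, class-D:1171.37, class-E:98.82, class-F:172.1 → nearest is class-B
(36.5, 1) — d² to each: class-A:264.98, class-B:1402.12, class-C:1318.16, class-D:48.8, class-E:2239.57, class-F:1248.01 → nearest is class-D
(18.4, 18) — d² to each: class-A:167.05, class-B:188.45, class-C:360.17, class-D:364.85, class-E:508.96, class-F:357.32 → nearest is class-A
(34.2, 26) — d² to each: class-A:608.05, class-B:867.97, class-C:167.85, class-D:567.81, class-E:1173.8, class-F:1339.6 → nearest is class-C
1 of the 4 points has class-D as nearest.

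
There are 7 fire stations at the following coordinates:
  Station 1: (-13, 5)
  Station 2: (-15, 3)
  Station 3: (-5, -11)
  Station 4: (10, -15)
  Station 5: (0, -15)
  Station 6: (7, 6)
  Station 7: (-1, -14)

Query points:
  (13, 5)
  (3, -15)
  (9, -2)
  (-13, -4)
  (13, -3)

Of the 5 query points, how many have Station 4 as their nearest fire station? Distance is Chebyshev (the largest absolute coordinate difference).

0

(13, 5) — d to each: Station 1:26, Station 2:28, Station 3:18, Station 4:20, Station 5:20, Station 6:6, Station 7:19 → nearest is Station 6
(3, -15) — d to each: Station 1:20, Station 2:18, Station 3:8, Station 4:7, Station 5:3, Station 6:21, Station 7:4 → nearest is Station 5
(9, -2) — d to each: Station 1:22, Station 2:24, Station 3:14, Station 4:13, Station 5:13, Station 6:8, Station 7:12 → nearest is Station 6
(-13, -4) — d to each: Station 1:9, Station 2:7, Station 3:8, Station 4:23, Station 5:13, Station 6:20, Station 7:12 → nearest is Station 2
(13, -3) — d to each: Station 1:26, Station 2:28, Station 3:18, Station 4:12, Station 5:13, Station 6:9, Station 7:14 → nearest is Station 6
0 of the 5 points have Station 4 as nearest.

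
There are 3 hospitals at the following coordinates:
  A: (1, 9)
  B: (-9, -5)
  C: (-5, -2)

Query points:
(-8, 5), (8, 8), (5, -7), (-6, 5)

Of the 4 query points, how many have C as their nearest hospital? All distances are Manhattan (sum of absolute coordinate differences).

3

(-8, 5) — d to each: A:13, B:11, C:10 → nearest is C
(8, 8) — d to each: A:8, B:30, C:23 → nearest is A
(5, -7) — d to each: A:20, B:16, C:15 → nearest is C
(-6, 5) — d to each: A:11, B:13, C:8 → nearest is C
3 of the 4 points have C as nearest.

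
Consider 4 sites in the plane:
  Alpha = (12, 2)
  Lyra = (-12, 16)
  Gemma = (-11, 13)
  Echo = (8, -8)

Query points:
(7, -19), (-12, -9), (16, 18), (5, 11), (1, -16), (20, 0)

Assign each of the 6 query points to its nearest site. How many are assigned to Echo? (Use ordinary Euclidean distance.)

3

(7, -19) — d² to each: Alpha:466, Lyra:1586, Gemma:1348, Echo:122 → nearest is Echo
(-12, -9) — d² to each: Alpha:697, Lyra:625, Gemma:485, Echo:401 → nearest is Echo
(16, 18) — d² to each: Alpha:272, Lyra:788, Gemma:754, Echo:740 → nearest is Alpha
(5, 11) — d² to each: Alpha:130, Lyra:314, Gemma:260, Echo:370 → nearest is Alpha
(1, -16) — d² to each: Alpha:445, Lyra:1193, Gemma:985, Echo:113 → nearest is Echo
(20, 0) — d² to each: Alpha:68, Lyra:1280, Gemma:1130, Echo:208 → nearest is Alpha
3 of the 6 points have Echo as nearest.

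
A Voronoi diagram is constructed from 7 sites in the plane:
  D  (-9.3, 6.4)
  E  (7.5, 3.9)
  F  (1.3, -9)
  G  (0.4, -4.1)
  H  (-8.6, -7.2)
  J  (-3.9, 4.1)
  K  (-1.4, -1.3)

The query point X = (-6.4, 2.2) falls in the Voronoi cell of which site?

J

Since √ is increasing, it suffices to compare squared distances:
|XD|² = 8.41 + 17.64 = 26.05
|XE|² = 193.21 + 2.89 = 196.1
|XF|² = 59.29 + 125.44 = 184.73
|XG|² = 46.24 + 39.69 = 85.93
|XH|² = 4.84 + 88.36 = 93.2
|XJ|² = 6.25 + 3.61 = 9.86
|XK|² = 25 + 12.25 = 37.25
Minimum is at J.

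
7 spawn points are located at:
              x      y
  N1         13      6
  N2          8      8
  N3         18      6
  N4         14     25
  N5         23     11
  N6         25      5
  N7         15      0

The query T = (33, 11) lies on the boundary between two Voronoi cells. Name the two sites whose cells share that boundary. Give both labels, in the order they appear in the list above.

N5 and N6

Squared distances from T to each site:
|TN1|² = (33−13)² + (11−6)² = 400 + 25 = 425
|TN2|² = (33−8)² + (11−8)² = 625 + 9 = 634
|TN3|² = (33−18)² + (11−6)² = 225 + 25 = 250
|TN4|² = (33−14)² + (11−25)² = 361 + 196 = 557
|TN5|² = (33−23)² + (11−11)² = 100 + 0 = 100
|TN6|² = (33−25)² + (11−5)² = 64 + 36 = 100
|TN7|² = (33−15)² + (11−0)² = 324 + 121 = 445
T is equidistant from N5 and N6 (both at squared distance 100), and every other site is strictly farther — so T lies on the N5–N6 Voronoi edge.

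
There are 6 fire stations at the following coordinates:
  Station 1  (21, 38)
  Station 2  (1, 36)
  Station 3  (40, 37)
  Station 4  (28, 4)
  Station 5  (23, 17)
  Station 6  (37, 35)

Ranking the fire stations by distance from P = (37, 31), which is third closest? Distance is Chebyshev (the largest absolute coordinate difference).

d(P, Station 1) = max(16, 7) = 16
d(P, Station 2) = max(36, 5) = 36
d(P, Station 3) = max(3, 6) = 6
d(P, Station 4) = max(9, 27) = 27
d(P, Station 5) = max(14, 14) = 14
d(P, Station 6) = max(0, 4) = 4
Sorted ascending: Station 6, Station 3, Station 5, Station 1, … — the third-nearest is Station 5.

Station 5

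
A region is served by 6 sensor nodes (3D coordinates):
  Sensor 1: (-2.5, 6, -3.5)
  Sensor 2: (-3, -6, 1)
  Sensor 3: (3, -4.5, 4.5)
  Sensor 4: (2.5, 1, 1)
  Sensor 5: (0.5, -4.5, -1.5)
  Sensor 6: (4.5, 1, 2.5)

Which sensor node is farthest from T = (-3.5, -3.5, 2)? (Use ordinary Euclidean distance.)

Sensor 1

Since √ is increasing, it suffices to compare squared distances:
d²(T, Sensor 1) = (-3.5−(-2.5))² + (-3.5−6)² + (2−(-3.5))² = 1 + 90.25 + 30.25 = 121.5
d²(T, Sensor 2) = (-3.5−(-3))² + (-3.5−(-6))² + (2−1)² = 0.25 + 6.25 + 1 = 7.5
d²(T, Sensor 3) = (-3.5−3)² + (-3.5−(-4.5))² + (2−4.5)² = 42.25 + 1 + 6.25 = 49.5
d²(T, Sensor 4) = (-3.5−2.5)² + (-3.5−1)² + (2−1)² = 36 + 20.25 + 1 = 57.25
d²(T, Sensor 5) = (-3.5−0.5)² + (-3.5−(-4.5))² + (2−(-1.5))² = 16 + 1 + 12.25 = 29.25
d²(T, Sensor 6) = (-3.5−4.5)² + (-3.5−1)² + (2−2.5)² = 64 + 20.25 + 0.25 = 84.5
The largest is to Sensor 1.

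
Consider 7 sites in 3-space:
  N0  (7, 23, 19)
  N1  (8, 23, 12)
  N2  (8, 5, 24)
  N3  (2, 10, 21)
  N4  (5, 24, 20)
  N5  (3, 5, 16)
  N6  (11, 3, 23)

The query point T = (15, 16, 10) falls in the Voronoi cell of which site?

N1

Compare squared distances (the ordering matches that of the actual distances):
|TN0|² = 64 + 49 + 81 = 194
|TN1|² = 49 + 49 + 4 = 102
|TN2|² = 49 + 121 + 196 = 366
|TN3|² = 169 + 36 + 121 = 326
|TN4|² = 100 + 64 + 100 = 264
|TN5|² = 144 + 121 + 36 = 301
|TN6|² = 16 + 169 + 169 = 354
The smallest is to N1, so T lies in the Voronoi region of N1.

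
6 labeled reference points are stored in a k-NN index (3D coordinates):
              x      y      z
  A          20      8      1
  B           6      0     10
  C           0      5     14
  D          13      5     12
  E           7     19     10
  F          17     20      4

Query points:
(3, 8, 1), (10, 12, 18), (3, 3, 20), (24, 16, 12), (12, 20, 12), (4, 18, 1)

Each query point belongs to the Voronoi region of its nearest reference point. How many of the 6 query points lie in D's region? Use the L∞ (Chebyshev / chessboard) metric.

1

(3, 8, 1) — d to each: A:17, B:9, C:13, D:11, E:11, F:14 → nearest is B
(10, 12, 18) — d to each: A:17, B:12, C:10, D:7, E:8, F:14 → nearest is D
(3, 3, 20) — d to each: A:19, B:10, C:6, D:10, E:16, F:17 → nearest is C
(24, 16, 12) — d to each: A:11, B:18, C:24, D:11, E:17, F:8 → nearest is F
(12, 20, 12) — d to each: A:12, B:20, C:15, D:15, E:5, F:8 → nearest is E
(4, 18, 1) — d to each: A:16, B:18, C:13, D:13, E:9, F:13 → nearest is E
1 of the 6 points has D as nearest.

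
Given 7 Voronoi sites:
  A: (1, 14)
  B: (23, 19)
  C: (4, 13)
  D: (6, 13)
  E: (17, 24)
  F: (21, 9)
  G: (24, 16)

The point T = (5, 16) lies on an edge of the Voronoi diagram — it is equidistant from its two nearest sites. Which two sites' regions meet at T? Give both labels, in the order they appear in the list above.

Squared distances from T to each site:
|TA|² = 16 + 4 = 20
|TB|² = 324 + 9 = 333
|TC|² = 1 + 9 = 10
|TD|² = 1 + 9 = 10
|TE|² = 144 + 64 = 208
|TF|² = 256 + 49 = 305
|TG|² = 361 + 0 = 361
T is equidistant from C and D (both at squared distance 10), and every other site is strictly farther — so T lies on the C–D Voronoi edge.

C and D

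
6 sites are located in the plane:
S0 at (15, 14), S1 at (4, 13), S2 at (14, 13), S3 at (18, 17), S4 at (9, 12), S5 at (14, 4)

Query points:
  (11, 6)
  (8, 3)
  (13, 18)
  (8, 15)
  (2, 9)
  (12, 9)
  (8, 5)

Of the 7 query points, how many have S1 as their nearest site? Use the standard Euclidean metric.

(11, 6) — d² to each: S0:80, S1:98, S2:58, S3:170, S4:40, S5:13 → nearest is S5
(8, 3) — d² to each: S0:170, S1:116, S2:136, S3:296, S4:82, S5:37 → nearest is S5
(13, 18) — d² to each: S0:20, S1:106, S2:26, S3:26, S4:52, S5:197 → nearest is S0
(8, 15) — d² to each: S0:50, S1:20, S2:40, S3:104, S4:10, S5:157 → nearest is S4
(2, 9) — d² to each: S0:194, S1:20, S2:160, S3:320, S4:58, S5:169 → nearest is S1
(12, 9) — d² to each: S0:34, S1:80, S2:20, S3:100, S4:18, S5:29 → nearest is S4
(8, 5) — d² to each: S0:130, S1:80, S2:100, S3:244, S4:50, S5:37 → nearest is S5
1 of the 7 points has S1 as nearest.

1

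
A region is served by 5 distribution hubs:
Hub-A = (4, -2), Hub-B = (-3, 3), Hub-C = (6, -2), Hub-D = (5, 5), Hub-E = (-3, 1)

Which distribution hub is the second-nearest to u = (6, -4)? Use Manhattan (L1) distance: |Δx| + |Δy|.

d(u, Hub-A) = |6−4| + |-4−(-2)| = 2 + 2 = 4
d(u, Hub-B) = |6−(-3)| + |-4−3| = 9 + 7 = 16
d(u, Hub-C) = |6−6| + |-4−(-2)| = 0 + 2 = 2
d(u, Hub-D) = |6−5| + |-4−5| = 1 + 9 = 10
d(u, Hub-E) = |6−(-3)| + |-4−1| = 9 + 5 = 14
Sorted ascending: Hub-C, Hub-A, Hub-D, … — the second-nearest is Hub-A.

Hub-A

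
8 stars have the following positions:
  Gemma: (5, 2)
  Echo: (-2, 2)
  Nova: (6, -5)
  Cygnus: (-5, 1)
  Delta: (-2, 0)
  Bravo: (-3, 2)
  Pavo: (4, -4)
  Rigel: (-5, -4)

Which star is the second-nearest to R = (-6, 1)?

Bravo

Since √ is increasing, it suffices to compare squared distances:
d²(R, Gemma) = (-6−5)² + (1−2)² = 121 + 1 = 122
d²(R, Echo) = (-6−(-2))² + (1−2)² = 16 + 1 = 17
d²(R, Nova) = (-6−6)² + (1−(-5))² = 144 + 36 = 180
d²(R, Cygnus) = (-6−(-5))² + (1−1)² = 1 + 0 = 1
d²(R, Delta) = (-6−(-2))² + (1−0)² = 16 + 1 = 17
d²(R, Bravo) = (-6−(-3))² + (1−2)² = 9 + 1 = 10
d²(R, Pavo) = (-6−4)² + (1−(-4))² = 100 + 25 = 125
d²(R, Rigel) = (-6−(-5))² + (1−(-4))² = 1 + 25 = 26
Sorted ascending: Cygnus, Bravo, Echo, … — the second-nearest is Bravo.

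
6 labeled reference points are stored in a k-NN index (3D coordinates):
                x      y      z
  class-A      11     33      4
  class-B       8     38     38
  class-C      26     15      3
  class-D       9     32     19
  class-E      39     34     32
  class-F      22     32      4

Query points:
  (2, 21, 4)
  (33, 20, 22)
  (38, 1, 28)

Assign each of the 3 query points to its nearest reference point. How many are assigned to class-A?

1

(2, 21, 4) — d² to each: class-A:225, class-B:1481, class-C:613, class-D:395, class-E:2322, class-F:521 → nearest is class-A
(33, 20, 22) — d² to each: class-A:977, class-B:1205, class-C:435, class-D:729, class-E:332, class-F:589 → nearest is class-E
(38, 1, 28) — d² to each: class-A:2329, class-B:2369, class-C:965, class-D:1883, class-E:1106, class-F:1793 → nearest is class-C
1 of the 3 points has class-A as nearest.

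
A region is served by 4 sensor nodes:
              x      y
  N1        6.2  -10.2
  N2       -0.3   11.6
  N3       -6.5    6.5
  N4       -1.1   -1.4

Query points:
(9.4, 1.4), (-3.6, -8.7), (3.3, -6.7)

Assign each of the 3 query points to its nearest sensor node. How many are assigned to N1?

1

(9.4, 1.4) — d² to each: N1:144.8, N2:198.13, N3:278.82, N4:118.09 → nearest is N4
(-3.6, -8.7) — d² to each: N1:98.29, N2:422.98, N3:239.45, N4:59.54 → nearest is N4
(3.3, -6.7) — d² to each: N1:20.66, N2:347.85, N3:270.28, N4:47.45 → nearest is N1
1 of the 3 points has N1 as nearest.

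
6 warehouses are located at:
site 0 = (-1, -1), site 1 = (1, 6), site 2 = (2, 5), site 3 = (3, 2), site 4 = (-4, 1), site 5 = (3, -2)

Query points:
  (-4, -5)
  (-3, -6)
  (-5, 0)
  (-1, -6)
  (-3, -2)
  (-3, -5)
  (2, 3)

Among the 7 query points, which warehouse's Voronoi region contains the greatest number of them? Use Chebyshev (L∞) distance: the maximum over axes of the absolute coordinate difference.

site 0

(-4, -5) — d to each: site 0:4, site 1:11, site 2:10, site 3:7, site 4:6, site 5:7 → nearest is site 0
(-3, -6) — d to each: site 0:5, site 1:12, site 2:11, site 3:8, site 4:7, site 5:6 → nearest is site 0
(-5, 0) — d to each: site 0:4, site 1:6, site 2:7, site 3:8, site 4:1, site 5:8 → nearest is site 4
(-1, -6) — d to each: site 0:5, site 1:12, site 2:11, site 3:8, site 4:7, site 5:4 → nearest is site 5
(-3, -2) — d to each: site 0:2, site 1:8, site 2:7, site 3:6, site 4:3, site 5:6 → nearest is site 0
(-3, -5) — d to each: site 0:4, site 1:11, site 2:10, site 3:7, site 4:6, site 5:6 → nearest is site 0
(2, 3) — d to each: site 0:4, site 1:3, site 2:2, site 3:1, site 4:6, site 5:5 → nearest is site 3
Tally — site 0:4, site 3:1, site 4:1, site 5:1. site 0 captures the most (4).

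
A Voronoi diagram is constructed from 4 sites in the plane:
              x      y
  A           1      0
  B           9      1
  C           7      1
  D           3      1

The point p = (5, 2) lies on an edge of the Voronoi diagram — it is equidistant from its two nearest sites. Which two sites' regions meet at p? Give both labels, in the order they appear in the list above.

C and D

Squared distances from p to each site:
|pA|² = (5−1)² + (2−0)² = 16 + 4 = 20
|pB|² = (5−9)² + (2−1)² = 16 + 1 = 17
|pC|² = (5−7)² + (2−1)² = 4 + 1 = 5
|pD|² = (5−3)² + (2−1)² = 4 + 1 = 5
p is equidistant from C and D (both at squared distance 5), and every other site is strictly farther — so p lies on the C–D Voronoi edge.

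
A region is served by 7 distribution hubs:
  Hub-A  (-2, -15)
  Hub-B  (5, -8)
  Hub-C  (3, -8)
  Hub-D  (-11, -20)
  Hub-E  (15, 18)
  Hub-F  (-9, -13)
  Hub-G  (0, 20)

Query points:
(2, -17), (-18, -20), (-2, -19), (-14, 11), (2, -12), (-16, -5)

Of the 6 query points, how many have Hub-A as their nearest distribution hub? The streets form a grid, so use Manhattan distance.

2

(2, -17) — d to each: Hub-A:6, Hub-B:12, Hub-C:10, Hub-D:16, Hub-E:48, Hub-F:15, Hub-G:39 → nearest is Hub-A
(-18, -20) — d to each: Hub-A:21, Hub-B:35, Hub-C:33, Hub-D:7, Hub-E:71, Hub-F:16, Hub-G:58 → nearest is Hub-D
(-2, -19) — d to each: Hub-A:4, Hub-B:18, Hub-C:16, Hub-D:10, Hub-E:54, Hub-F:13, Hub-G:41 → nearest is Hub-A
(-14, 11) — d to each: Hub-A:38, Hub-B:38, Hub-C:36, Hub-D:34, Hub-E:36, Hub-F:29, Hub-G:23 → nearest is Hub-G
(2, -12) — d to each: Hub-A:7, Hub-B:7, Hub-C:5, Hub-D:21, Hub-E:43, Hub-F:12, Hub-G:34 → nearest is Hub-C
(-16, -5) — d to each: Hub-A:24, Hub-B:24, Hub-C:22, Hub-D:20, Hub-E:54, Hub-F:15, Hub-G:41 → nearest is Hub-F
2 of the 6 points have Hub-A as nearest.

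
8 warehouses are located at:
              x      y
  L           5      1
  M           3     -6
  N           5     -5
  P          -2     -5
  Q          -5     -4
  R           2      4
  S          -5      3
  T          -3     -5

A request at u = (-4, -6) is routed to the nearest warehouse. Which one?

T

Compare squared distances (the ordering matches that of the actual distances):
|uL|² = (-4−5)² + (-6−1)² = 81 + 49 = 130
|uM|² = (-4−3)² + (-6−(-6))² = 49 + 0 = 49
|uN|² = (-4−5)² + (-6−(-5))² = 81 + 1 = 82
|uP|² = (-4−(-2))² + (-6−(-5))² = 4 + 1 = 5
|uQ|² = (-4−(-5))² + (-6−(-4))² = 1 + 4 = 5
|uR|² = (-4−2)² + (-6−4)² = 36 + 100 = 136
|uS|² = (-4−(-5))² + (-6−3)² = 1 + 81 = 82
|uT|² = (-4−(-3))² + (-6−(-5))² = 1 + 1 = 2
T is nearest.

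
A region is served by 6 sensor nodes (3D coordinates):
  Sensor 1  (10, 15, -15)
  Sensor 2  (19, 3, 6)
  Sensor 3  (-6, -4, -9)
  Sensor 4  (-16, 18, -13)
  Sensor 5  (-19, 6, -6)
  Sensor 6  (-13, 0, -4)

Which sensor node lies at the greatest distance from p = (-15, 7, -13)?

Squared Euclidean distances:
d²(p, Sensor 1) = (-15−10)² + (7−15)² + (-13−(-15))² = 625 + 64 + 4 = 693
d²(p, Sensor 2) = (-15−19)² + (7−3)² + (-13−6)² = 1156 + 16 + 361 = 1533
d²(p, Sensor 3) = (-15−(-6))² + (7−(-4))² + (-13−(-9))² = 81 + 121 + 16 = 218
d²(p, Sensor 4) = (-15−(-16))² + (7−18)² + (-13−(-13))² = 1 + 121 + 0 = 122
d²(p, Sensor 5) = (-15−(-19))² + (7−6)² + (-13−(-6))² = 16 + 1 + 49 = 66
d²(p, Sensor 6) = (-15−(-13))² + (7−0)² + (-13−(-4))² = 4 + 49 + 81 = 134
The largest is to Sensor 2.

Sensor 2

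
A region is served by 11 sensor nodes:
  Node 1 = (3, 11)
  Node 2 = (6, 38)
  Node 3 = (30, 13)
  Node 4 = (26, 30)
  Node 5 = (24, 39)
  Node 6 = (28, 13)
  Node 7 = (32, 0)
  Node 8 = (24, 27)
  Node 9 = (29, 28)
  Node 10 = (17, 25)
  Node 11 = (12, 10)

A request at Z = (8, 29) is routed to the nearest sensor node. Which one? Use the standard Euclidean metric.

Compare squared distances (the ordering matches that of the actual distances):
d²(Z, Node 1) = 25 + 324 = 349
d²(Z, Node 2) = 4 + 81 = 85
d²(Z, Node 3) = 484 + 256 = 740
d²(Z, Node 4) = 324 + 1 = 325
d²(Z, Node 5) = 256 + 100 = 356
d²(Z, Node 6) = 400 + 256 = 656
d²(Z, Node 7) = 576 + 841 = 1417
d²(Z, Node 8) = 256 + 4 = 260
d²(Z, Node 9) = 441 + 1 = 442
d²(Z, Node 10) = 81 + 16 = 97
d²(Z, Node 11) = 16 + 361 = 377
Minimum is at Node 2.

Node 2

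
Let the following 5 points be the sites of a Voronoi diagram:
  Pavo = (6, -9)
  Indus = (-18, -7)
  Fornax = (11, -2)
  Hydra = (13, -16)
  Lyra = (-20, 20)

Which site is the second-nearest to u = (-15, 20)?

Since √ is increasing, it suffices to compare squared distances:
d²(u, Pavo) = (-15−6)² + (20−(-9))² = 441 + 841 = 1282
d²(u, Indus) = (-15−(-18))² + (20−(-7))² = 9 + 729 = 738
d²(u, Fornax) = (-15−11)² + (20−(-2))² = 676 + 484 = 1160
d²(u, Hydra) = (-15−13)² + (20−(-16))² = 784 + 1296 = 2080
d²(u, Lyra) = (-15−(-20))² + (20−20)² = 25 + 0 = 25
Sorted ascending: Lyra, Indus, Fornax, … — the second-nearest is Indus.

Indus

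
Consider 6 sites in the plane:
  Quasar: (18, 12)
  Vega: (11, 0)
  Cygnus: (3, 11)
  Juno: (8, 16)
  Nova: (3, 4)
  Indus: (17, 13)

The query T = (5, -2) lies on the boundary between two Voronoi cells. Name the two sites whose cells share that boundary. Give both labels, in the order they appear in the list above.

Squared distances from T to each site:
d²(T, Quasar) = (5−18)² + (-2−12)² = 169 + 196 = 365
d²(T, Vega) = (5−11)² + (-2−0)² = 36 + 4 = 40
d²(T, Cygnus) = (5−3)² + (-2−11)² = 4 + 169 = 173
d²(T, Juno) = (5−8)² + (-2−16)² = 9 + 324 = 333
d²(T, Nova) = (5−3)² + (-2−4)² = 4 + 36 = 40
d²(T, Indus) = (5−17)² + (-2−13)² = 144 + 225 = 369
T is equidistant from Vega and Nova (both at squared distance 40), and every other site is strictly farther — so T lies on the Vega–Nova Voronoi edge.

Vega and Nova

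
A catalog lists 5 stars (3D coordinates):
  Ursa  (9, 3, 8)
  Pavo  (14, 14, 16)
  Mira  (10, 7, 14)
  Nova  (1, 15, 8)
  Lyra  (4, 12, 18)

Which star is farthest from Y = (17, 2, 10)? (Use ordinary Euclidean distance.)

Nova

Squared Euclidean distances:
d²(Y, Ursa) = (17−9)² + (2−3)² + (10−8)² = 64 + 1 + 4 = 69
d²(Y, Pavo) = (17−14)² + (2−14)² + (10−16)² = 9 + 144 + 36 = 189
d²(Y, Mira) = (17−10)² + (2−7)² + (10−14)² = 49 + 25 + 16 = 90
d²(Y, Nova) = (17−1)² + (2−15)² + (10−8)² = 256 + 169 + 4 = 429
d²(Y, Lyra) = (17−4)² + (2−12)² + (10−18)² = 169 + 100 + 64 = 333
The largest is to Nova.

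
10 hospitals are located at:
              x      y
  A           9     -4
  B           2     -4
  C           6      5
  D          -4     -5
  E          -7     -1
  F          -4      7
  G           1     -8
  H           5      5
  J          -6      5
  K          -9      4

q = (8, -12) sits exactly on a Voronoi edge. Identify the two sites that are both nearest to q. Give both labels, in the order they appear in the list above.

A and G

Squared distances from q to each site:
|qA|² = 1 + 64 = 65
|qB|² = 36 + 64 = 100
|qC|² = 4 + 289 = 293
|qD|² = 144 + 49 = 193
|qE|² = 225 + 121 = 346
|qF|² = 144 + 361 = 505
|qG|² = 49 + 16 = 65
|qH|² = 9 + 289 = 298
|qJ|² = 196 + 289 = 485
|qK|² = 289 + 256 = 545
q is equidistant from A and G (both at squared distance 65), and every other site is strictly farther — so q lies on the A–G Voronoi edge.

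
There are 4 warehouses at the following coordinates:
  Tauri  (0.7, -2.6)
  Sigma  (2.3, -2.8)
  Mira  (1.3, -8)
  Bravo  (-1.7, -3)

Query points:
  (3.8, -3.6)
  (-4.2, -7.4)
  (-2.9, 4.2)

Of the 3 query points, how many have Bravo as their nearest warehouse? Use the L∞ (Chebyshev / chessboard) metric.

(3.8, -3.6) — d to each: Tauri:3.1, Sigma:1.5, Mira:4.4, Bravo:5.5 → nearest is Sigma
(-4.2, -7.4) — d to each: Tauri:4.9, Sigma:6.5, Mira:5.5, Bravo:4.4 → nearest is Bravo
(-2.9, 4.2) — d to each: Tauri:6.8, Sigma:7, Mira:12.2, Bravo:7.2 → nearest is Tauri
1 of the 3 points has Bravo as nearest.

1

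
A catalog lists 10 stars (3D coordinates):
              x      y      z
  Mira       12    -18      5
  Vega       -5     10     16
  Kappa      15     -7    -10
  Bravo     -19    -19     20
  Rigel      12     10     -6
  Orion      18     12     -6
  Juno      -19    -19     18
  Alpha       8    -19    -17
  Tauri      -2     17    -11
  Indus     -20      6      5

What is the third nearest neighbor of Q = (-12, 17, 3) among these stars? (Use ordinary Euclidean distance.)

Tauri

Squared Euclidean distances:
d²(Q, Mira) = (-12−12)² + (17−(-18))² + (3−5)² = 576 + 1225 + 4 = 1805
d²(Q, Vega) = (-12−(-5))² + (17−10)² + (3−16)² = 49 + 49 + 169 = 267
d²(Q, Kappa) = (-12−15)² + (17−(-7))² + (3−(-10))² = 729 + 576 + 169 = 1474
d²(Q, Bravo) = (-12−(-19))² + (17−(-19))² + (3−20)² = 49 + 1296 + 289 = 1634
d²(Q, Rigel) = (-12−12)² + (17−10)² + (3−(-6))² = 576 + 49 + 81 = 706
d²(Q, Orion) = (-12−18)² + (17−12)² + (3−(-6))² = 900 + 25 + 81 = 1006
d²(Q, Juno) = (-12−(-19))² + (17−(-19))² + (3−18)² = 49 + 1296 + 225 = 1570
d²(Q, Alpha) = (-12−8)² + (17−(-19))² + (3−(-17))² = 400 + 1296 + 400 = 2096
d²(Q, Tauri) = (-12−(-2))² + (17−17)² + (3−(-11))² = 100 + 0 + 196 = 296
d²(Q, Indus) = (-12−(-20))² + (17−6)² + (3−5)² = 64 + 121 + 4 = 189
Sorted ascending: Indus, Vega, Tauri, Rigel, … — the third-nearest is Tauri.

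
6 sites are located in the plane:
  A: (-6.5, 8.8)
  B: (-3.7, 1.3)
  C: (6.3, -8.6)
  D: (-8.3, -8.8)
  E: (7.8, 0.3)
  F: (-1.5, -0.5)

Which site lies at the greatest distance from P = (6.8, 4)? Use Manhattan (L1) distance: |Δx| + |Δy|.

D

d(P,A) = |6.8−(-6.5)| + |4−8.8| = 13.3 + 4.8 = 18.1
d(P,B) = |6.8−(-3.7)| + |4−1.3| = 10.5 + 2.7 = 13.2
d(P,C) = |6.8−6.3| + |4−(-8.6)| = 0.5 + 12.6 = 13.1
d(P,D) = |6.8−(-8.3)| + |4−(-8.8)| = 15.1 + 12.8 = 27.9
d(P,E) = |6.8−7.8| + |4−0.3| = 1 + 3.7 = 4.7
d(P,F) = |6.8−(-1.5)| + |4−(-0.5)| = 8.3 + 4.5 = 12.8
The largest is to D.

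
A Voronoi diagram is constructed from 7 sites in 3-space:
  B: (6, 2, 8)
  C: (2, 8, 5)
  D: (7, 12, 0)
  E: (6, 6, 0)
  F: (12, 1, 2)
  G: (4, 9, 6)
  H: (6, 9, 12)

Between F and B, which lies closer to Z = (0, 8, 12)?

B

Compare squared distances:
|ZF|² = (0−12)² + (8−1)² + (12−2)² = 144 + 49 + 100 = 293
|ZB|² = (0−6)² + (8−2)² + (12−8)² = 36 + 36 + 16 = 88
293 > 88, so B is closer.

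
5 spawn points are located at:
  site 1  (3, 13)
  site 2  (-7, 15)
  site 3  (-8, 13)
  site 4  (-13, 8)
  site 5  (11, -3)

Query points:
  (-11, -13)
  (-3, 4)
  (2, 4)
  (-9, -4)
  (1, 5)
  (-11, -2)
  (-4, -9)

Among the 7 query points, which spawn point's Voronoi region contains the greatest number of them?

(-11, -13) — d² to each: site 1:872, site 2:800, site 3:685, site 4:445, site 5:584 → nearest is site 4
(-3, 4) — d² to each: site 1:117, site 2:137, site 3:106, site 4:116, site 5:245 → nearest is site 3
(2, 4) — d² to each: site 1:82, site 2:202, site 3:181, site 4:241, site 5:130 → nearest is site 1
(-9, -4) — d² to each: site 1:433, site 2:365, site 3:290, site 4:160, site 5:401 → nearest is site 4
(1, 5) — d² to each: site 1:68, site 2:164, site 3:145, site 4:205, site 5:164 → nearest is site 1
(-11, -2) — d² to each: site 1:421, site 2:305, site 3:234, site 4:104, site 5:485 → nearest is site 4
(-4, -9) — d² to each: site 1:533, site 2:585, site 3:500, site 4:370, site 5:261 → nearest is site 5
Tally — site 1:2, site 3:1, site 4:3, site 5:1. site 4 captures the most (3).

site 4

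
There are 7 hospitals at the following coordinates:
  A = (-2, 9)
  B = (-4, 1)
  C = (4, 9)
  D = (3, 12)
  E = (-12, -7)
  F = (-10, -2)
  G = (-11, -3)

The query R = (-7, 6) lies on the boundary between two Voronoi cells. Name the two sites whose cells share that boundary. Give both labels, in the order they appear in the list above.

Squared distances from R to each site:
|RA|² = (-7−(-2))² + (6−9)² = 25 + 9 = 34
|RB|² = (-7−(-4))² + (6−1)² = 9 + 25 = 34
|RC|² = (-7−4)² + (6−9)² = 121 + 9 = 130
|RD|² = (-7−3)² + (6−12)² = 100 + 36 = 136
|RE|² = (-7−(-12))² + (6−(-7))² = 25 + 169 = 194
|RF|² = (-7−(-10))² + (6−(-2))² = 9 + 64 = 73
|RG|² = (-7−(-11))² + (6−(-3))² = 16 + 81 = 97
R is equidistant from A and B (both at squared distance 34), and every other site is strictly farther — so R lies on the A–B Voronoi edge.

A and B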